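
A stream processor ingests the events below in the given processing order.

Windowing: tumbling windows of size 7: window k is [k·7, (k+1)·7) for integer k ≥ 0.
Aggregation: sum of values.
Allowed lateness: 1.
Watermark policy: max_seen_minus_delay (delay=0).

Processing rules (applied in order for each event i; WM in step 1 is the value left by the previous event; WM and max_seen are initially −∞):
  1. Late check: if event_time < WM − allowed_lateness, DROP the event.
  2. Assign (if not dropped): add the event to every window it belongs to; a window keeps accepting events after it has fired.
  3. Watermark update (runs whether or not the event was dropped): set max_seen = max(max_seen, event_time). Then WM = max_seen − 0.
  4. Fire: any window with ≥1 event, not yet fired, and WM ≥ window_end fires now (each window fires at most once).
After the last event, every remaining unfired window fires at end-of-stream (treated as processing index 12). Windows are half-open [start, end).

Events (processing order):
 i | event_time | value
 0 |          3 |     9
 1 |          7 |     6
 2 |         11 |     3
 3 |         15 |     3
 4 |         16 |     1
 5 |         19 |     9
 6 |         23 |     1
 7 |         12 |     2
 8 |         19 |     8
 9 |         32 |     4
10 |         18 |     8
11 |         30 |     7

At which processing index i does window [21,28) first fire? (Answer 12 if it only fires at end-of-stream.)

i=0 t=3 v=9: → [0,7); WM=3
i=1 t=7 v=6: → [7,14); WM=7; [0,7) fires=9
i=2 t=11 v=3: → [7,14); WM=11
i=3 t=15 v=3: → [14,21); WM=15; [7,14) fires=9
i=4 t=16 v=1: → [14,21); WM=16
i=5 t=19 v=9: → [14,21); WM=19
i=6 t=23 v=1: → [21,28); WM=23; [14,21) fires=13
i=7 t=12 v=2: DROP (t<23-1); WM=23
i=8 t=19 v=8: DROP (t<23-1); WM=23
i=9 t=32 v=4: → [28,35); WM=32; [21,28) fires=1
i=10 t=18 v=8: DROP (t<32-1); WM=32
i=11 t=30 v=7: DROP (t<32-1); WM=32

9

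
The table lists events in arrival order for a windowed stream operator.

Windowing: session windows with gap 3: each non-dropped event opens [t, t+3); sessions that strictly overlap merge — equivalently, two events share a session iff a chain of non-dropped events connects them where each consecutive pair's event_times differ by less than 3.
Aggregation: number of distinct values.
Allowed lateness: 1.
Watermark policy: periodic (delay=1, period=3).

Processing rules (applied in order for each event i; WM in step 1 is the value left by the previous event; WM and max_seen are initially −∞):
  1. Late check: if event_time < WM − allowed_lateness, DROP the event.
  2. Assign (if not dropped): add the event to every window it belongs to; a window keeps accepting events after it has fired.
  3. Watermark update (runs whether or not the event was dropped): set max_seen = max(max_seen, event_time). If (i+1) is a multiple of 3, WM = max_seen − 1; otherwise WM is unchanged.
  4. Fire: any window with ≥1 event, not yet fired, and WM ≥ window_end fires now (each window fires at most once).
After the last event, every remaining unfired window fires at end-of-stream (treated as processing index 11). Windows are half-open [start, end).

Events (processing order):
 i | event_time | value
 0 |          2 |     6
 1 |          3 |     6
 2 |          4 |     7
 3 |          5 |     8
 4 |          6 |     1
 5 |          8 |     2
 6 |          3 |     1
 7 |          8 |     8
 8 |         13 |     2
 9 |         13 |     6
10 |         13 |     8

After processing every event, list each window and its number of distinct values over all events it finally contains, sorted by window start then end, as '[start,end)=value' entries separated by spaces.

i=0 t=2 v=6: → [2,5); WM=−∞
i=1 t=3 v=6: → [2,6); WM=−∞
i=2 t=4 v=7: → [2,7); WM=3
i=3 t=5 v=8: → [2,8); WM=3
i=4 t=6 v=1: → [2,9); WM=3
i=5 t=8 v=2: → [2,11); WM=7
i=6 t=3 v=1: DROP (t<7-1); WM=7
i=7 t=8 v=8: → [2,11); WM=7
i=8 t=13 v=2: → [13,16); WM=12
i=9 t=13 v=6: → [13,16); WM=12
i=10 t=13 v=8: → [13,16); WM=12

[2,11)=5 [13,16)=3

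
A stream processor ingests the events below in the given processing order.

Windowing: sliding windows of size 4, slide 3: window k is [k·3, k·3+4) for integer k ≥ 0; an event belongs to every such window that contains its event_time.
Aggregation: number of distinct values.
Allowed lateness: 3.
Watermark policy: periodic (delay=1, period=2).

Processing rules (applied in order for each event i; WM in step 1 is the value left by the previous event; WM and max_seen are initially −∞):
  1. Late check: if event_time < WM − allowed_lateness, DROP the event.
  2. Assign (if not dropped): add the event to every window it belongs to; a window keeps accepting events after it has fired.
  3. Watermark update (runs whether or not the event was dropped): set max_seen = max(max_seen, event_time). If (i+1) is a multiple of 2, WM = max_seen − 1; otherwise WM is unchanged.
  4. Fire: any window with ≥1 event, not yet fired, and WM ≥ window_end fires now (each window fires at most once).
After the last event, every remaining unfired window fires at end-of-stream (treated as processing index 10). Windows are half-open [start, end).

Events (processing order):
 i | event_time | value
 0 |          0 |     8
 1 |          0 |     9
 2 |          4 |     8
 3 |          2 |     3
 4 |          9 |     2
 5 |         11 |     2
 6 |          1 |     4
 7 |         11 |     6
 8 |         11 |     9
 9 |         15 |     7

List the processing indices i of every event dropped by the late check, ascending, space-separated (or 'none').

6

i=0 t=0 v=8: → [0,4); WM=−∞
i=1 t=0 v=9: → [0,4); WM=-1
i=2 t=4 v=8: → [3,7); WM=-1
i=3 t=2 v=3: → [0,4); WM=3
i=4 t=9 v=2: → [9,13),[6,10); WM=3
i=5 t=11 v=2: → [9,13); WM=10; [0,4) fires=3 [3,7) fires=1 [6,10) fires=1
i=6 t=1 v=4: DROP (t<10-3); WM=10
i=7 t=11 v=6: → [9,13); WM=10
i=8 t=11 v=9: → [9,13); WM=10
i=9 t=15 v=7: → [15,19),[12,16); WM=14; [9,13) fires=3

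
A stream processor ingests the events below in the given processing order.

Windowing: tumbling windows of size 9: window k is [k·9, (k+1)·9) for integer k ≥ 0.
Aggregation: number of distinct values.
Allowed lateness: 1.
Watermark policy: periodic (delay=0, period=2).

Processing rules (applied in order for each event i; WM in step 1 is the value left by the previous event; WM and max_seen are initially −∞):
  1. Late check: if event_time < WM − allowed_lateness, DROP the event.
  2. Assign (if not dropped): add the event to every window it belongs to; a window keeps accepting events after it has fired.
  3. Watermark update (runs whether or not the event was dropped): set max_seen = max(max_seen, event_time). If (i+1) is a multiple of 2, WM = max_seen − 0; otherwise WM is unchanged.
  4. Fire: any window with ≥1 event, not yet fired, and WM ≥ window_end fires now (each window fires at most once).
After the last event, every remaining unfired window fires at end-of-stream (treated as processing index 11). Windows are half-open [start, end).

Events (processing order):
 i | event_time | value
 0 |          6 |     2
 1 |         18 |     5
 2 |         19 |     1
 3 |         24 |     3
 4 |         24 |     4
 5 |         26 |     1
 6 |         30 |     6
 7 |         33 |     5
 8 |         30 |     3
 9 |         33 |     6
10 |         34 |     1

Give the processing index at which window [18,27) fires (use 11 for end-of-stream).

7

i=0 t=6 v=2: → [0,9); WM=−∞
i=1 t=18 v=5: → [18,27); WM=18; [0,9) fires=1
i=2 t=19 v=1: → [18,27); WM=18
i=3 t=24 v=3: → [18,27); WM=24
i=4 t=24 v=4: → [18,27); WM=24
i=5 t=26 v=1: → [18,27); WM=26
i=6 t=30 v=6: → [27,36); WM=26
i=7 t=33 v=5: → [27,36); WM=33; [18,27) fires=4
i=8 t=30 v=3: DROP (t<33-1); WM=33
i=9 t=33 v=6: → [27,36); WM=33
i=10 t=34 v=1: → [27,36); WM=33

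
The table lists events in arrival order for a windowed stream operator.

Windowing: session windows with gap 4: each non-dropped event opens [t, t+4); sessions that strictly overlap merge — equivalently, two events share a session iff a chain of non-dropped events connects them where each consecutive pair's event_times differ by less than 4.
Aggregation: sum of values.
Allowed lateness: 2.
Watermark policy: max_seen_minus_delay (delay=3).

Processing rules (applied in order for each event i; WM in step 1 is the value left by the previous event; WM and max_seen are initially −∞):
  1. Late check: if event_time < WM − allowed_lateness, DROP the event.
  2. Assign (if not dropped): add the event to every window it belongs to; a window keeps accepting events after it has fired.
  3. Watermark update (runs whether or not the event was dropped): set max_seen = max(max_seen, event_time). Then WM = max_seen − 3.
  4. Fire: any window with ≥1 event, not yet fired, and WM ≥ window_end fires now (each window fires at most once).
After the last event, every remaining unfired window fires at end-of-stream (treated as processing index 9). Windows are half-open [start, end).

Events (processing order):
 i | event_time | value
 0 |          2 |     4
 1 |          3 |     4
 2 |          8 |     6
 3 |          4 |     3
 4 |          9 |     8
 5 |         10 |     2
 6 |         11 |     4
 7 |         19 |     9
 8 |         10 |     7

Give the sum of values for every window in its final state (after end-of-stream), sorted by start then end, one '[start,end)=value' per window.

[2,8)=11 [8,15)=20 [19,23)=9

i=0 t=2 v=4: → [2,6); WM=-1
i=1 t=3 v=4: → [2,7); WM=0
i=2 t=8 v=6: → [8,12); WM=5
i=3 t=4 v=3: → [2,8); WM=5
i=4 t=9 v=8: → [8,13); WM=6
i=5 t=10 v=2: → [8,14); WM=7
i=6 t=11 v=4: → [8,15); WM=8
i=7 t=19 v=9: → [19,23); WM=16
i=8 t=10 v=7: DROP (t<16-2); WM=16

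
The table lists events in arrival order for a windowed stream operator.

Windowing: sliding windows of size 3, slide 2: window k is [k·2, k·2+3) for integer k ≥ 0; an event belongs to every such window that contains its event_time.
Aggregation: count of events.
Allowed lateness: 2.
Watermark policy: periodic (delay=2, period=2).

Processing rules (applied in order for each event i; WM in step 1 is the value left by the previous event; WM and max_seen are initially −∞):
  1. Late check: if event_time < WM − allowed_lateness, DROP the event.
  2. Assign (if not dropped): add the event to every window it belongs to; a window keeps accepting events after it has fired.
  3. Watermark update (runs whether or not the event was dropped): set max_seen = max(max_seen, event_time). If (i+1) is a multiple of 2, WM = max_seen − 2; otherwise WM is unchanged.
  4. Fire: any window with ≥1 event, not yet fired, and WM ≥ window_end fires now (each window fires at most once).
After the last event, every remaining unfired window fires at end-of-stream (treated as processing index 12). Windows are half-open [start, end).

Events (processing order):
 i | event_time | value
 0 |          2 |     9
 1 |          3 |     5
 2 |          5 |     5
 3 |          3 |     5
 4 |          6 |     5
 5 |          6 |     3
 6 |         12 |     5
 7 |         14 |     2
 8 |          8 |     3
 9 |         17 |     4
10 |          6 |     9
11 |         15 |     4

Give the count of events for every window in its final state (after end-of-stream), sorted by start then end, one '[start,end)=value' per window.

[0,3)=1 [2,5)=3 [4,7)=3 [6,9)=2 [10,13)=1 [12,15)=2 [14,17)=2 [16,19)=1

i=0 t=2 v=9: → [2,5),[0,3); WM=−∞
i=1 t=3 v=5: → [2,5); WM=1
i=2 t=5 v=5: → [4,7); WM=1
i=3 t=3 v=5: → [2,5); WM=3; [0,3) fires=1
i=4 t=6 v=5: → [6,9),[4,7); WM=3
i=5 t=6 v=3: → [6,9),[4,7); WM=4
i=6 t=12 v=5: → [12,15),[10,13); WM=4
i=7 t=14 v=2: → [14,17),[12,15); WM=12; [2,5) fires=3 [4,7) fires=3 [6,9) fires=2
i=8 t=8 v=3: DROP (t<12-2); WM=12
i=9 t=17 v=4: → [16,19); WM=15; [10,13) fires=1 [12,15) fires=2
i=10 t=6 v=9: DROP (t<15-2); WM=15
i=11 t=15 v=4: → [14,17); WM=15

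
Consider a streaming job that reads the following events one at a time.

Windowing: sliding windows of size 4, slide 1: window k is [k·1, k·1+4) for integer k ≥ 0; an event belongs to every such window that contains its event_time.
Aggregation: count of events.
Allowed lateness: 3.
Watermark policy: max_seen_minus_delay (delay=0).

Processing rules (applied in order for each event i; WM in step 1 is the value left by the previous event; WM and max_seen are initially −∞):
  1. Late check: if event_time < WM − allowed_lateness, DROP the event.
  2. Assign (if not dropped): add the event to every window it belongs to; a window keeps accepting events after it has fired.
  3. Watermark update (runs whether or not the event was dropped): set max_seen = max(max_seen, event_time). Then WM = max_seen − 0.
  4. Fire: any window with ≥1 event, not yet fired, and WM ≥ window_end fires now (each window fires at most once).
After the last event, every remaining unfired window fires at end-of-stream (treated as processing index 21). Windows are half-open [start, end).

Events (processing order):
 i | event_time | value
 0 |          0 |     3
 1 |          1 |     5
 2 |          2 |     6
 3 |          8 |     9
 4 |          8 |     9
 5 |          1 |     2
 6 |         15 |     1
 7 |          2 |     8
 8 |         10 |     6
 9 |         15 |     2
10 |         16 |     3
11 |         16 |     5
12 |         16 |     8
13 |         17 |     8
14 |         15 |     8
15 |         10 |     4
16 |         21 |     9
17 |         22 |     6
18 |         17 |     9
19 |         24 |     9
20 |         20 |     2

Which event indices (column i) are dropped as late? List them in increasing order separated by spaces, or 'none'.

5 7 8 15 18 20

i=0 t=0 v=3: → [0,4); WM=0
i=1 t=1 v=5: → [1,5),[0,4); WM=1
i=2 t=2 v=6: → [2,6),[1,5),[0,4); WM=2
i=3 t=8 v=9: → [8,12),[7,11),[6,10),[5,9); WM=8; [0,4) fires=3 [1,5) fires=2 [2,6) fires=1
i=4 t=8 v=9: → [8,12),[7,11),[6,10),[5,9); WM=8
i=5 t=1 v=2: DROP (t<8-3); WM=8
i=6 t=15 v=1: → [15,19),[14,18),[13,17),[12,16); WM=15; [5,9) fires=2 [6,10) fires=2 [7,11) fires=2 [8,12) fires=2
i=7 t=2 v=8: DROP (t<15-3); WM=15
i=8 t=10 v=6: DROP (t<15-3); WM=15
i=9 t=15 v=2: → [15,19),[14,18),[13,17),[12,16); WM=15
i=10 t=16 v=3: → [16,20),[15,19),[14,18),[13,17); WM=16; [12,16) fires=2
i=11 t=16 v=5: → [16,20),[15,19),[14,18),[13,17); WM=16
i=12 t=16 v=8: → [16,20),[15,19),[14,18),[13,17); WM=16
i=13 t=17 v=8: → [17,21),[16,20),[15,19),[14,18); WM=17; [13,17) fires=5
i=14 t=15 v=8: → [15,19),[14,18),[13,17),[12,16); WM=17
i=15 t=10 v=4: DROP (t<17-3); WM=17
i=16 t=21 v=9: → [21,25),[20,24),[19,23),[18,22); WM=21; [14,18) fires=7 [15,19) fires=7 [16,20) fires=4 [17,21) fires=1
i=17 t=22 v=6: → [22,26),[21,25),[20,24),[19,23); WM=22; [18,22) fires=1
i=18 t=17 v=9: DROP (t<22-3); WM=22
i=19 t=24 v=9: → [24,28),[23,27),[22,26),[21,25); WM=24; [19,23) fires=2 [20,24) fires=2
i=20 t=20 v=2: DROP (t<24-3); WM=24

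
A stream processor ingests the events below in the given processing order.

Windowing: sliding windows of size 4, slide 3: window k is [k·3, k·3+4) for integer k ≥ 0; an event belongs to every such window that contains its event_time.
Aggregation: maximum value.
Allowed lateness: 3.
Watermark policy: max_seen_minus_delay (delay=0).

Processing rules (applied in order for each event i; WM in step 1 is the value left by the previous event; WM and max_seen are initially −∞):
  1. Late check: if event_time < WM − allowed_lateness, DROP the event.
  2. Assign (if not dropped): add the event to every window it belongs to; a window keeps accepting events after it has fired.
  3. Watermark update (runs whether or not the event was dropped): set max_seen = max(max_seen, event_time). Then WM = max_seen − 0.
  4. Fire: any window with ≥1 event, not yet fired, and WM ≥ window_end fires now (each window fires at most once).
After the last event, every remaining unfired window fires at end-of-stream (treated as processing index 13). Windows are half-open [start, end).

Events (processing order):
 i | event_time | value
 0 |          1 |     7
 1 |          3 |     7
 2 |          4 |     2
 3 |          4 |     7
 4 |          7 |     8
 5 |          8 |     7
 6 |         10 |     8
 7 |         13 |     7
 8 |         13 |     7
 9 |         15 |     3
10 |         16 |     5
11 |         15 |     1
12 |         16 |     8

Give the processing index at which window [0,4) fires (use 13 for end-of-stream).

2

i=0 t=1 v=7: → [0,4); WM=1
i=1 t=3 v=7: → [3,7),[0,4); WM=3
i=2 t=4 v=2: → [3,7); WM=4; [0,4) fires=7
i=3 t=4 v=7: → [3,7); WM=4
i=4 t=7 v=8: → [6,10); WM=7; [3,7) fires=7
i=5 t=8 v=7: → [6,10); WM=8
i=6 t=10 v=8: → [9,13); WM=10; [6,10) fires=8
i=7 t=13 v=7: → [12,16); WM=13; [9,13) fires=8
i=8 t=13 v=7: → [12,16); WM=13
i=9 t=15 v=3: → [15,19),[12,16); WM=15
i=10 t=16 v=5: → [15,19); WM=16; [12,16) fires=7
i=11 t=15 v=1: → [15,19),[12,16); WM=16
i=12 t=16 v=8: → [15,19); WM=16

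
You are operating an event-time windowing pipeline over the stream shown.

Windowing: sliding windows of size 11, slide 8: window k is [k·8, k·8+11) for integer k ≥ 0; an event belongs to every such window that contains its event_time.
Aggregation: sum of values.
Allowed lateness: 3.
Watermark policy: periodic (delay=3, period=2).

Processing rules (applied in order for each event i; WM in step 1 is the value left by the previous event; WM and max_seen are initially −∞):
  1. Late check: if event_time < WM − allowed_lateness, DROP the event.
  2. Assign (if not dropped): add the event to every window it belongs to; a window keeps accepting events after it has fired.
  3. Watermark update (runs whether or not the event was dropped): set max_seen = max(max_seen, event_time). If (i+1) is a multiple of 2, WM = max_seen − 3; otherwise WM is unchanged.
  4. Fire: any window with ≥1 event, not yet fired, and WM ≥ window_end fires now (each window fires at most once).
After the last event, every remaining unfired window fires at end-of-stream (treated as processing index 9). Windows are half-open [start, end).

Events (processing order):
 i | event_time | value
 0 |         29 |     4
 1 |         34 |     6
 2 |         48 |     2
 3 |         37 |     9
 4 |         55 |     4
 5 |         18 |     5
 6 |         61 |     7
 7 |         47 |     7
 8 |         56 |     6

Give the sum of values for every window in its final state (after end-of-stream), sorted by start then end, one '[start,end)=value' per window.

i=0 t=29 v=4: → [24,35); WM=−∞
i=1 t=34 v=6: → [32,43),[24,35); WM=31
i=2 t=48 v=2: → [48,59),[40,51); WM=31
i=3 t=37 v=9: → [32,43); WM=45; [24,35) fires=10 [32,43) fires=15
i=4 t=55 v=4: → [48,59); WM=45
i=5 t=18 v=5: DROP (t<45-3); WM=52; [40,51) fires=2
i=6 t=61 v=7: → [56,67); WM=52
i=7 t=47 v=7: DROP (t<52-3); WM=58
i=8 t=56 v=6: → [56,67),[48,59); WM=58

[24,35)=10 [32,43)=15 [40,51)=2 [48,59)=12 [56,67)=13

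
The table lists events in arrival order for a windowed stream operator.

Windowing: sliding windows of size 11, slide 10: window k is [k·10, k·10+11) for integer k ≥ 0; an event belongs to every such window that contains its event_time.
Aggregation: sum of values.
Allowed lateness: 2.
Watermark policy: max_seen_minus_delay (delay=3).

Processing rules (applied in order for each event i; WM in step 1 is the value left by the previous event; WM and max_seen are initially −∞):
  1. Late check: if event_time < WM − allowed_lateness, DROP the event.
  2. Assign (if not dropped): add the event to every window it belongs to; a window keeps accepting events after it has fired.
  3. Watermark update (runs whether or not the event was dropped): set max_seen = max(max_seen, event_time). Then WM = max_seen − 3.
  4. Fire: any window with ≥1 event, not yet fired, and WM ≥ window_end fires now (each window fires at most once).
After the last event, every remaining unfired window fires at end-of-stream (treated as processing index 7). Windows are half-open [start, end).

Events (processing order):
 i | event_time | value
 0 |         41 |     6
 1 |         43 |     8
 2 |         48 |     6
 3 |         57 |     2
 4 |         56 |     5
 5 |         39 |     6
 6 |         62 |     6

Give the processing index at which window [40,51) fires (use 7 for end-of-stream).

i=0 t=41 v=6: → [40,51); WM=38
i=1 t=43 v=8: → [40,51); WM=40
i=2 t=48 v=6: → [40,51); WM=45
i=3 t=57 v=2: → [50,61); WM=54; [40,51) fires=20
i=4 t=56 v=5: → [50,61); WM=54
i=5 t=39 v=6: DROP (t<54-2); WM=54
i=6 t=62 v=6: → [60,71); WM=59

3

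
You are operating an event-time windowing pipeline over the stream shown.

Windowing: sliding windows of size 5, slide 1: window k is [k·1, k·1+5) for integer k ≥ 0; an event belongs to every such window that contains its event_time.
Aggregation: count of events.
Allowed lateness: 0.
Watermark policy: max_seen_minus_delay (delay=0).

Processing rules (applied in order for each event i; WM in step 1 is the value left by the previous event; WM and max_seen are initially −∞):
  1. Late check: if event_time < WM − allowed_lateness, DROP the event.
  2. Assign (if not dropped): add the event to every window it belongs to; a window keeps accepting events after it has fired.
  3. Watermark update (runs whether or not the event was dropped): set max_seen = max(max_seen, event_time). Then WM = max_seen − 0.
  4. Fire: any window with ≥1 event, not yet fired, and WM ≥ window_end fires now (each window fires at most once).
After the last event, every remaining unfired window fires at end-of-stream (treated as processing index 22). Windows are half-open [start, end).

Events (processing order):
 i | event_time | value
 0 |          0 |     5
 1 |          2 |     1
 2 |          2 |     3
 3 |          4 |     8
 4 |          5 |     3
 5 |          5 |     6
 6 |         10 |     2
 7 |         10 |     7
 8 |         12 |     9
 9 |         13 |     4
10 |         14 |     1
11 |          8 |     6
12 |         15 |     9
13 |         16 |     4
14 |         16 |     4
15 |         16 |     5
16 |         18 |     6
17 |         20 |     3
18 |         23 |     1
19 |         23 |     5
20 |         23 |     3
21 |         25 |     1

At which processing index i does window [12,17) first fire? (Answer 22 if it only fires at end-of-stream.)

i=0 t=0 v=5: → [0,5); WM=0
i=1 t=2 v=1: → [2,7),[1,6),[0,5); WM=2
i=2 t=2 v=3: → [2,7),[1,6),[0,5); WM=2
i=3 t=4 v=8: → [4,9),[3,8),[2,7),[1,6),[0,5); WM=4
i=4 t=5 v=3: → [5,10),[4,9),[3,8),[2,7),[1,6); WM=5; [0,5) fires=4
i=5 t=5 v=6: → [5,10),[4,9),[3,8),[2,7),[1,6); WM=5
i=6 t=10 v=2: → [10,15),[9,14),[8,13),[7,12),[6,11); WM=10; [1,6) fires=5 [2,7) fires=5 [3,8) fires=3 [4,9) fires=3 [5,10) fires=2
i=7 t=10 v=7: → [10,15),[9,14),[8,13),[7,12),[6,11); WM=10
i=8 t=12 v=9: → [12,17),[11,16),[10,15),[9,14),[8,13); WM=12; [6,11) fires=2 [7,12) fires=2
i=9 t=13 v=4: → [13,18),[12,17),[11,16),[10,15),[9,14); WM=13; [8,13) fires=3
i=10 t=14 v=1: → [14,19),[13,18),[12,17),[11,16),[10,15); WM=14; [9,14) fires=4
i=11 t=8 v=6: DROP (t<14-0); WM=14
i=12 t=15 v=9: → [15,20),[14,19),[13,18),[12,17),[11,16); WM=15; [10,15) fires=5
i=13 t=16 v=4: → [16,21),[15,20),[14,19),[13,18),[12,17); WM=16; [11,16) fires=4
i=14 t=16 v=4: → [16,21),[15,20),[14,19),[13,18),[12,17); WM=16
i=15 t=16 v=5: → [16,21),[15,20),[14,19),[13,18),[12,17); WM=16
i=16 t=18 v=6: → [18,23),[17,22),[16,21),[15,20),[14,19); WM=18; [12,17) fires=7 [13,18) fires=6
i=17 t=20 v=3: → [20,25),[19,24),[18,23),[17,22),[16,21); WM=20; [14,19) fires=6 [15,20) fires=5
i=18 t=23 v=1: → [23,28),[22,27),[21,26),[20,25),[19,24); WM=23; [16,21) fires=5 [17,22) fires=2 [18,23) fires=2
i=19 t=23 v=5: → [23,28),[22,27),[21,26),[20,25),[19,24); WM=23
i=20 t=23 v=3: → [23,28),[22,27),[21,26),[20,25),[19,24); WM=23
i=21 t=25 v=1: → [25,30),[24,29),[23,28),[22,27),[21,26); WM=25; [19,24) fires=4 [20,25) fires=4

16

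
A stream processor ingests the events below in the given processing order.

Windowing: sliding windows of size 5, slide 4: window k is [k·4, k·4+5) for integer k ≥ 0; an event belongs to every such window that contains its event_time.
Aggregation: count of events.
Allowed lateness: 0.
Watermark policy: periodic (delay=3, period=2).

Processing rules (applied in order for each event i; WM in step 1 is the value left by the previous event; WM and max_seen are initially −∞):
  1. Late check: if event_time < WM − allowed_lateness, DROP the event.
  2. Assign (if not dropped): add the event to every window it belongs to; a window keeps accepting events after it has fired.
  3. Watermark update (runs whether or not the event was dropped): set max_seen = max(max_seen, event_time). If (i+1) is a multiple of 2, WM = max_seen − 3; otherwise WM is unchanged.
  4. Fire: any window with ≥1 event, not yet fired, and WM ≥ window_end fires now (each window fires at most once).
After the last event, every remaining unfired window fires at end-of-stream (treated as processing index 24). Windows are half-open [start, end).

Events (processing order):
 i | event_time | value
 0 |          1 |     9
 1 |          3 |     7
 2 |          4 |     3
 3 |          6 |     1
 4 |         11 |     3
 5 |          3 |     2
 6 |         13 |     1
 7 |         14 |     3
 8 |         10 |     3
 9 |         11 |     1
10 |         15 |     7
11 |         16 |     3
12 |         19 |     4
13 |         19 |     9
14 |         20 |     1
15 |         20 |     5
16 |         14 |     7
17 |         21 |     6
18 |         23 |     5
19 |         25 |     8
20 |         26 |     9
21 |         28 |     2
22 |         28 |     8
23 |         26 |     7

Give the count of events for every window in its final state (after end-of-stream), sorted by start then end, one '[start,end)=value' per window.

[0,5)=4 [4,9)=2 [8,13)=2 [12,17)=4 [16,21)=5 [20,25)=4 [24,29)=5 [28,33)=2

i=0 t=1 v=9: → [0,5); WM=−∞
i=1 t=3 v=7: → [0,5); WM=0
i=2 t=4 v=3: → [4,9),[0,5); WM=0
i=3 t=6 v=1: → [4,9); WM=3
i=4 t=11 v=3: → [8,13); WM=3
i=5 t=3 v=2: → [0,5); WM=8; [0,5) fires=4
i=6 t=13 v=1: → [12,17); WM=8
i=7 t=14 v=3: → [12,17); WM=11; [4,9) fires=2
i=8 t=10 v=3: DROP (t<11-0); WM=11
i=9 t=11 v=1: → [8,13); WM=11
i=10 t=15 v=7: → [12,17); WM=11
i=11 t=16 v=3: → [16,21),[12,17); WM=13; [8,13) fires=2
i=12 t=19 v=4: → [16,21); WM=13
i=13 t=19 v=9: → [16,21); WM=16
i=14 t=20 v=1: → [20,25),[16,21); WM=16
i=15 t=20 v=5: → [20,25),[16,21); WM=17; [12,17) fires=4
i=16 t=14 v=7: DROP (t<17-0); WM=17
i=17 t=21 v=6: → [20,25); WM=18
i=18 t=23 v=5: → [20,25); WM=18
i=19 t=25 v=8: → [24,29); WM=22; [16,21) fires=5
i=20 t=26 v=9: → [24,29); WM=22
i=21 t=28 v=2: → [28,33),[24,29); WM=25; [20,25) fires=4
i=22 t=28 v=8: → [28,33),[24,29); WM=25
i=23 t=26 v=7: → [24,29); WM=25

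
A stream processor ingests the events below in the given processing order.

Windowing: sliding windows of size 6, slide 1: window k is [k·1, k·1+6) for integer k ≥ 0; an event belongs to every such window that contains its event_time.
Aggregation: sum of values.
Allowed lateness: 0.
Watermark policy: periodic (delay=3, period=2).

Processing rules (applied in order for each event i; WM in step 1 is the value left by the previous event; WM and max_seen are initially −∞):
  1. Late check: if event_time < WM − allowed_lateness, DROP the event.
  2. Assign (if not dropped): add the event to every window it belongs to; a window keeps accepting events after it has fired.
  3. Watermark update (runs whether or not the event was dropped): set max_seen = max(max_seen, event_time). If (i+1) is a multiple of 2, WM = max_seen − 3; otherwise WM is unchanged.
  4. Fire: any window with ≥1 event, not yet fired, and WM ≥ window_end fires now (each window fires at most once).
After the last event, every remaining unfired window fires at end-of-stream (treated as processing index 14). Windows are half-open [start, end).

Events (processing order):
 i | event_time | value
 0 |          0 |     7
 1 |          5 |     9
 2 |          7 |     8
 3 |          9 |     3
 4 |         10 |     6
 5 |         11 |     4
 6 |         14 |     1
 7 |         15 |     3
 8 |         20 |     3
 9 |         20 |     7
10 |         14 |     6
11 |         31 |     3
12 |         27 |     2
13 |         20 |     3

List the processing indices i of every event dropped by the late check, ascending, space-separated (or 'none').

10 12 13

i=0 t=0 v=7: → [0,6); WM=−∞
i=1 t=5 v=9: → [5,11),[4,10),[3,9),[2,8),[1,7),[0,6); WM=2
i=2 t=7 v=8: → [7,13),[6,12),[5,11),[4,10),[3,9),[2,8); WM=2
i=3 t=9 v=3: → [9,15),[8,14),[7,13),[6,12),[5,11),[4,10); WM=6; [0,6) fires=16
i=4 t=10 v=6: → [10,16),[9,15),[8,14),[7,13),[6,12),[5,11); WM=6
i=5 t=11 v=4: → [11,17),[10,16),[9,15),[8,14),[7,13),[6,12); WM=8; [1,7) fires=9 [2,8) fires=17
i=6 t=14 v=1: → [14,20),[13,19),[12,18),[11,17),[10,16),[9,15); WM=8
i=7 t=15 v=3: → [15,21),[14,20),[13,19),[12,18),[11,17),[10,16); WM=12; [3,9) fires=17 [4,10) fires=20 [5,11) fires=26 [6,12) fires=21
i=8 t=20 v=3: → [20,26),[19,25),[18,24),[17,23),[16,22),[15,21); WM=12
i=9 t=20 v=7: → [20,26),[19,25),[18,24),[17,23),[16,22),[15,21); WM=17; [7,13) fires=21 [8,14) fires=13 [9,15) fires=14 [10,16) fires=14 [11,17) fires=8
i=10 t=14 v=6: DROP (t<17-0); WM=17
i=11 t=31 v=3: → [31,37),[30,36),[29,35),[28,34),[27,33),[26,32); WM=28; [12,18) fires=4 [13,19) fires=4 [14,20) fires=4 [15,21) fires=13 [16,22) fires=10 [17,23) fires=10 [18,24) fires=10 [19,25) fires=10 [20,26) fires=10
i=12 t=27 v=2: DROP (t<28-0); WM=28
i=13 t=20 v=3: DROP (t<28-0); WM=28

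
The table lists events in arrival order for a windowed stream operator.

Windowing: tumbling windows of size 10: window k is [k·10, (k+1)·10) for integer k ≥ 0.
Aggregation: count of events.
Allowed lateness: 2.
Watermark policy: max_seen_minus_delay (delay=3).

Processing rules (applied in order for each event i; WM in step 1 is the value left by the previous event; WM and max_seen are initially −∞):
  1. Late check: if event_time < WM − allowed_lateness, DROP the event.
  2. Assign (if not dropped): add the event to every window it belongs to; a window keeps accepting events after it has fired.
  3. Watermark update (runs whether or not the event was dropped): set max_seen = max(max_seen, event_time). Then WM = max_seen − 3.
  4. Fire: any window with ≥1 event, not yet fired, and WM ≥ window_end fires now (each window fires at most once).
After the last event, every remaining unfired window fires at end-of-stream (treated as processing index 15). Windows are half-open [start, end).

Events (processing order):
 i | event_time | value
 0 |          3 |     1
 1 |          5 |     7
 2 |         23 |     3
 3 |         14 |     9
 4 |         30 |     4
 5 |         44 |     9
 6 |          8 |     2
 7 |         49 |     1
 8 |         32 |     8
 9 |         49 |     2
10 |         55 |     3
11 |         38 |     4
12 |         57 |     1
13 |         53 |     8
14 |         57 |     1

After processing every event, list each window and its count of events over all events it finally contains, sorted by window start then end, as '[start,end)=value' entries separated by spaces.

i=0 t=3 v=1: → [0,10); WM=0
i=1 t=5 v=7: → [0,10); WM=2
i=2 t=23 v=3: → [20,30); WM=20; [0,10) fires=2
i=3 t=14 v=9: DROP (t<20-2); WM=20
i=4 t=30 v=4: → [30,40); WM=27
i=5 t=44 v=9: → [40,50); WM=41; [20,30) fires=1 [30,40) fires=1
i=6 t=8 v=2: DROP (t<41-2); WM=41
i=7 t=49 v=1: → [40,50); WM=46
i=8 t=32 v=8: DROP (t<46-2); WM=46
i=9 t=49 v=2: → [40,50); WM=46
i=10 t=55 v=3: → [50,60); WM=52; [40,50) fires=3
i=11 t=38 v=4: DROP (t<52-2); WM=52
i=12 t=57 v=1: → [50,60); WM=54
i=13 t=53 v=8: → [50,60); WM=54
i=14 t=57 v=1: → [50,60); WM=54

[0,10)=2 [20,30)=1 [30,40)=1 [40,50)=3 [50,60)=4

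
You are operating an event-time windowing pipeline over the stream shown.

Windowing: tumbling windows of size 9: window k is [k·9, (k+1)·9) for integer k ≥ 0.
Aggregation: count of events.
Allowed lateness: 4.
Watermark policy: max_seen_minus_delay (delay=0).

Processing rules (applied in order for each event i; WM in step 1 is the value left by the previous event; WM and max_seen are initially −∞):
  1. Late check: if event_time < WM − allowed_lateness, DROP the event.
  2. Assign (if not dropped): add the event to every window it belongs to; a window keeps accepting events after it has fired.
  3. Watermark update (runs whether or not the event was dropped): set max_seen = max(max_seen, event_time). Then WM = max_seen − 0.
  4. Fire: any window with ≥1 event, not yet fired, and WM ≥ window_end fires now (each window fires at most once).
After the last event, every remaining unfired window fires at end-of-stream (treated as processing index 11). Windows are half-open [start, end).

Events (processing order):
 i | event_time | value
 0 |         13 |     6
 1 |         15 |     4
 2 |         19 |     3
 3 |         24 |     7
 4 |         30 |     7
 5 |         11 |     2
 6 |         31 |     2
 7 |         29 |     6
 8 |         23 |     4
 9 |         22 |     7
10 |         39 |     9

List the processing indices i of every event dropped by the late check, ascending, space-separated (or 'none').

5 8 9

i=0 t=13 v=6: → [9,18); WM=13
i=1 t=15 v=4: → [9,18); WM=15
i=2 t=19 v=3: → [18,27); WM=19; [9,18) fires=2
i=3 t=24 v=7: → [18,27); WM=24
i=4 t=30 v=7: → [27,36); WM=30; [18,27) fires=2
i=5 t=11 v=2: DROP (t<30-4); WM=30
i=6 t=31 v=2: → [27,36); WM=31
i=7 t=29 v=6: → [27,36); WM=31
i=8 t=23 v=4: DROP (t<31-4); WM=31
i=9 t=22 v=7: DROP (t<31-4); WM=31
i=10 t=39 v=9: → [36,45); WM=39; [27,36) fires=3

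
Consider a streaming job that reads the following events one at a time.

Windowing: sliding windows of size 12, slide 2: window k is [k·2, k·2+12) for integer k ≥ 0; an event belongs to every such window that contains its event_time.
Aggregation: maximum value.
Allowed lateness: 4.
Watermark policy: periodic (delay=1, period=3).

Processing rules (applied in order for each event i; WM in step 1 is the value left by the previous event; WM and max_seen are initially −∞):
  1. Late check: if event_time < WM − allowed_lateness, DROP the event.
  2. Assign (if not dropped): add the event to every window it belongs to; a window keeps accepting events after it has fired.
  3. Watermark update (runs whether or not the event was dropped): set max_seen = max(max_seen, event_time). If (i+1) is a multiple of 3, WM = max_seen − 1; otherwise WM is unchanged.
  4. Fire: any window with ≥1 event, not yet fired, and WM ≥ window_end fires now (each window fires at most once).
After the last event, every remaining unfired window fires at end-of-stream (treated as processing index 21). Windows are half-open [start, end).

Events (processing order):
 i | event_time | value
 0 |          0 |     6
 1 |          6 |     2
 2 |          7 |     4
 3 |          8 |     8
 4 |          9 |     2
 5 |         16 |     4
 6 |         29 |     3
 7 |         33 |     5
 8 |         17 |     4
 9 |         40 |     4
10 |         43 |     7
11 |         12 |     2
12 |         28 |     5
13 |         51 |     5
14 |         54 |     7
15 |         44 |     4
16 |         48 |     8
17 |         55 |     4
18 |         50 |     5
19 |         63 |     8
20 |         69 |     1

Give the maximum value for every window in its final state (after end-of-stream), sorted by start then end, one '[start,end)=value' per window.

i=0 t=0 v=6: → [0,12); WM=−∞
i=1 t=6 v=2: → [6,18),[4,16),[2,14),[0,12); WM=−∞
i=2 t=7 v=4: → [6,18),[4,16),[2,14),[0,12); WM=6
i=3 t=8 v=8: → [8,20),[6,18),[4,16),[2,14),[0,12); WM=6
i=4 t=9 v=2: → [8,20),[6,18),[4,16),[2,14),[0,12); WM=6
i=5 t=16 v=4: → [16,28),[14,26),[12,24),[10,22),[8,20),[6,18); WM=15; [0,12) fires=8 [2,14) fires=8
i=6 t=29 v=3: → [28,40),[26,38),[24,36),[22,34),[20,32),[18,30); WM=15
i=7 t=33 v=5: → [32,44),[30,42),[28,40),[26,38),[24,36),[22,34); WM=15
i=8 t=17 v=4: → [16,28),[14,26),[12,24),[10,22),[8,20),[6,18); WM=32; [4,16) fires=8 [6,18) fires=8 [8,20) fires=8 [10,22) fires=4 [12,24) fires=4 [14,26) fires=4 [16,28) fires=4 [18,30) fires=3 [20,32) fires=3
i=9 t=40 v=4: → [40,52),[38,50),[36,48),[34,46),[32,44),[30,42); WM=32
i=10 t=43 v=7: → [42,54),[40,52),[38,50),[36,48),[34,46),[32,44); WM=32
i=11 t=12 v=2: DROP (t<32-4); WM=42; [22,34) fires=5 [24,36) fires=5 [26,38) fires=5 [28,40) fires=5 [30,42) fires=5
i=12 t=28 v=5: DROP (t<42-4); WM=42
i=13 t=51 v=5: → [50,62),[48,60),[46,58),[44,56),[42,54),[40,52); WM=42
i=14 t=54 v=7: → [54,66),[52,64),[50,62),[48,60),[46,58),[44,56); WM=53; [32,44) fires=7 [34,46) fires=7 [36,48) fires=7 [38,50) fires=7 [40,52) fires=7
i=15 t=44 v=4: DROP (t<53-4); WM=53
i=16 t=48 v=8: DROP (t<53-4); WM=53
i=17 t=55 v=4: → [54,66),[52,64),[50,62),[48,60),[46,58),[44,56); WM=54; [42,54) fires=7
i=18 t=50 v=5: → [50,62),[48,60),[46,58),[44,56),[42,54),[40,52); WM=54
i=19 t=63 v=8: → [62,74),[60,72),[58,70),[56,68),[54,66),[52,64); WM=54
i=20 t=69 v=1: → [68,80),[66,78),[64,76),[62,74),[60,72),[58,70); WM=68; [44,56) fires=7 [46,58) fires=7 [48,60) fires=7 [50,62) fires=7 [52,64) fires=8 [54,66) fires=8 [56,68) fires=8

[0,12)=8 [2,14)=8 [4,16)=8 [6,18)=8 [8,20)=8 [10,22)=4 [12,24)=4 [14,26)=4 [16,28)=4 [18,30)=3 [20,32)=3 [22,34)=5 [24,36)=5 [26,38)=5 [28,40)=5 [30,42)=5 [32,44)=7 [34,46)=7 [36,48)=7 [38,50)=7 [40,52)=7 [42,54)=7 [44,56)=7 [46,58)=7 [48,60)=7 [50,62)=7 [52,64)=8 [54,66)=8 [56,68)=8 [58,70)=8 [60,72)=8 [62,74)=8 [64,76)=1 [66,78)=1 [68,80)=1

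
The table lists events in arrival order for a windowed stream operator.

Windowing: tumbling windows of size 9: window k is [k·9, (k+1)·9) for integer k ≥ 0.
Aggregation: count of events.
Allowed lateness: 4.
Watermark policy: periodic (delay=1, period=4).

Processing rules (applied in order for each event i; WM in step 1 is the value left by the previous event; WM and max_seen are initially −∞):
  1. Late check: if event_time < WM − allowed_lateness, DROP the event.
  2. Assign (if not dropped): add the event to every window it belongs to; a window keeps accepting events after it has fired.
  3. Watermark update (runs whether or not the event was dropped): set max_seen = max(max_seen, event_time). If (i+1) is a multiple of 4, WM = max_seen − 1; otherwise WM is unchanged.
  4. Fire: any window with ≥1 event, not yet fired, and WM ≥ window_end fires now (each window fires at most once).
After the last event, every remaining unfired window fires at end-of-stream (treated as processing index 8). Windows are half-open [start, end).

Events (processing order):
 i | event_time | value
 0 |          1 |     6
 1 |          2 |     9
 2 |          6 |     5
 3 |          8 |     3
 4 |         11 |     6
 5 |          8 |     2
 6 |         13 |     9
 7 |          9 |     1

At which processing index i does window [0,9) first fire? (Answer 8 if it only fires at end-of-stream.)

7

i=0 t=1 v=6: → [0,9); WM=−∞
i=1 t=2 v=9: → [0,9); WM=−∞
i=2 t=6 v=5: → [0,9); WM=−∞
i=3 t=8 v=3: → [0,9); WM=7
i=4 t=11 v=6: → [9,18); WM=7
i=5 t=8 v=2: → [0,9); WM=7
i=6 t=13 v=9: → [9,18); WM=7
i=7 t=9 v=1: → [9,18); WM=12; [0,9) fires=5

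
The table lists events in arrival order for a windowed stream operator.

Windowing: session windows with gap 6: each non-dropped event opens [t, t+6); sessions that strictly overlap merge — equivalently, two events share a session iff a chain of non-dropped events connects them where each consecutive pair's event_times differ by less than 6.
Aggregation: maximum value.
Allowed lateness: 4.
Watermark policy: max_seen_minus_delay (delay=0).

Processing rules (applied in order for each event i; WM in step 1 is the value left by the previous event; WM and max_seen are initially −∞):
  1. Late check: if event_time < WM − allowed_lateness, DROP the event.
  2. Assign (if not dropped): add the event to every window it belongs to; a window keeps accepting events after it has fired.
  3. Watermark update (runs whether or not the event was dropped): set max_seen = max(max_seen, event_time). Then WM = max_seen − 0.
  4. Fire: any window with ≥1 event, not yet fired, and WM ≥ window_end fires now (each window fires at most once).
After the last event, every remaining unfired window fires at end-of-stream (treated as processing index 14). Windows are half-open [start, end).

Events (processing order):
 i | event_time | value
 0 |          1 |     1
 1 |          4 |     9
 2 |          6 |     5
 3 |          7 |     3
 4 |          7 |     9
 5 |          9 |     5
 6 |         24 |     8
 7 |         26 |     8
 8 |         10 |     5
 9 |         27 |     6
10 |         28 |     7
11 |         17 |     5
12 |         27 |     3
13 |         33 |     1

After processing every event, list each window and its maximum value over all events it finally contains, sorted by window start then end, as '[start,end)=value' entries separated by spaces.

i=0 t=1 v=1: → [1,7); WM=1
i=1 t=4 v=9: → [1,10); WM=4
i=2 t=6 v=5: → [1,12); WM=6
i=3 t=7 v=3: → [1,13); WM=7
i=4 t=7 v=9: → [1,13); WM=7
i=5 t=9 v=5: → [1,15); WM=9
i=6 t=24 v=8: → [24,30); WM=24
i=7 t=26 v=8: → [24,32); WM=26
i=8 t=10 v=5: DROP (t<26-4); WM=26
i=9 t=27 v=6: → [24,33); WM=27
i=10 t=28 v=7: → [24,34); WM=28
i=11 t=17 v=5: DROP (t<28-4); WM=28
i=12 t=27 v=3: → [24,34); WM=28
i=13 t=33 v=1: → [24,39); WM=33

[1,15)=9 [24,39)=8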